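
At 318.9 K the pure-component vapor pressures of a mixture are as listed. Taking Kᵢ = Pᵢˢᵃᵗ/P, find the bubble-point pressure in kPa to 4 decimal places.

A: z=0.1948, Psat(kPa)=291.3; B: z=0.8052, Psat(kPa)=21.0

Pbub = 73.6544 kPa

At the bubble point ψ → 0, so ΣzᵢKᵢ = 1 with Kᵢ = Pᵢˢᵃᵗ/P ⇒ P = ΣzᵢPᵢˢᵃᵗ.
P = 0.1948·291.3 + 0.8052·21.0 = 73.6544 kPa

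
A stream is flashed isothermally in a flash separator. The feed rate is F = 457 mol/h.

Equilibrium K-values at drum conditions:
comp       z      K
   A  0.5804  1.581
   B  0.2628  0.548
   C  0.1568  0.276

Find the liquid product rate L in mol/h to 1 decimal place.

L = 313.7 mol/h

Let ψ = V/F and solve Σ zᵢ(Kᵢ−1)/(1+ψ(Kᵢ−1)) = 0.
Feasibility: ΣzᵢKᵢ = 1.1049, Σzᵢ/Kᵢ = 1.4148 — both > 1, two phases present.
Newton–Raphson from ψ = 0.5:
  ψ = 0.5000: g = -0.07010, g' = -0.4092 → ψ = 0.3287
  ψ = 0.3287: g = -0.00534, g' = -0.3537 → ψ = 0.3136
  ψ = 0.3136: g = -0.00002, g' = -0.3506 → ψ = 0.3135
Converged at ψ = 0.3135.
Then V = ψ·F = 0.3135·457 = 143.3 mol/h and L = F − V = 313.7 mol/h.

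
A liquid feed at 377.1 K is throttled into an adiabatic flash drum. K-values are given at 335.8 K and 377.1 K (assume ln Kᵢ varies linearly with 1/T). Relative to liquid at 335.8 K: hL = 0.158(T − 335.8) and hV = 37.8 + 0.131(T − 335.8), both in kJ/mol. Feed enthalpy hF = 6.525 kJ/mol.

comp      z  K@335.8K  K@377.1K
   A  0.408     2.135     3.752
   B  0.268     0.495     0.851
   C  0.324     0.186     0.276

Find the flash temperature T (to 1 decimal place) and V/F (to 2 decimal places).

Adiabatic flash: solve Rachford–Rice at each trial T, then check hF = ψ·hV(T) + (1−ψ)·hL(T).
  T = 335.8 K: K = (2.135, 0.495, 0.186), RR gives ψ = 0.082, H_out = 3.093 kJ/mol
  T = 377.1 K: K = (3.752, 0.851, 0.276), RR gives ψ = 0.564, H_out = 27.211 kJ/mol
  T = 356.5 K: K = (2.879, 0.660, 0.229), RR gives ψ = 0.368, H_out = 16.991 kJ/mol
  T = 346.1 K: K = (2.488, 0.574, 0.207), RR gives ψ = 0.243, H_out = 10.756 kJ/mol
  T = 341.0 K: K = (2.309, 0.534, 0.197), RR gives ψ = 0.170, H_out = 7.212 kJ/mol
  T = 338.4 K: K = (2.221, 0.514, 0.191), RR gives ψ = 0.128, H_out = 5.228 kJ/mol
  T = 339.7 K: K = (2.265, 0.524, 0.194), RR gives ψ = 0.149, H_out = 6.237 kJ/mol
Linear interpolation between T = 339.7 (H_out = 6.237) and T = 341.0 (H_out = 7.212) on hF = 6.525 gives T ≈ 340.1 K, at which ψ = 0.16.

T = 340.1 K, V/F = 0.16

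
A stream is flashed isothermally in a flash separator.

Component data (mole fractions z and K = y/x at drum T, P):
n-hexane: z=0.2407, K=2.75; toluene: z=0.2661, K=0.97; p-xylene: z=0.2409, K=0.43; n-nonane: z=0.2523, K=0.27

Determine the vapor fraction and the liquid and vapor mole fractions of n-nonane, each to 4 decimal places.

Material balance + equilibrium reduce to Σ zᵢ(Kᵢ−1)/(1+ψ(Kᵢ−1)) = 0.
Feasibility: ΣzᵢKᵢ = 1.0917, Σzᵢ/Kᵢ = 1.8565 — both > 1, two phases present.
Iterate (Newton) starting at ψ = 0.5:
  ψ = 0.5000: g = -0.26554, g' = -0.6965 → ψ = 0.1187
  ψ = 0.1187: g = -0.00819, g' = -0.7568 → ψ = 0.1079
  ψ = 0.1079: g = 0.00007, g' = -0.7691 → ψ = 0.1080
Converged at ψ = 0.1080.
Compositions from xᵢ = zᵢ/(1+ψ(Kᵢ−1)), yᵢ = Kᵢxᵢ:
  n-hexane: x = 0.2024, y = 0.5567
  toluene: x = 0.2670, y = 0.2590
  p-xylene: x = 0.2567, y = 0.1104
  n-nonane: x = 0.2739, y = 0.0740

ψ = 0.1080, x_n-nonane = 0.2739, y_n-nonane = 0.0740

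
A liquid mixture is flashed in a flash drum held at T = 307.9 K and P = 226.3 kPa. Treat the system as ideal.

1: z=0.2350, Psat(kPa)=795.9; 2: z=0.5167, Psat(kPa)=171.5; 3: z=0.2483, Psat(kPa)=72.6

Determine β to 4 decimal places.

β = 0.2863

Raoult's law: Kᵢ = Pᵢˢᵃᵗ/P = Pᵢˢᵃᵗ/226.3.
  K_1 = 795.9/226.3 = 3.517013, K_2 = 171.5/226.3 = 0.757844, K_3 = 72.6/226.3 = 0.320813
Let β = V/F and solve Σ zᵢ(Kᵢ−1)/(1+β(Kᵢ−1)) = 0.
Feasibility: ΣzᵢKᵢ = 1.2977, Σzᵢ/Kᵢ = 1.5226 — both > 1, two phases present.
Iterate (Newton) starting at β = 0.58:
  β = 0.5800: g = -0.18336, g' = -0.5989 → β = 0.2738
  β = 0.2738: g = 0.00898, g' = -0.7294 → β = 0.2861
  β = 0.2861: g = 0.00009, g' = -0.7146 → β = 0.2863
Converged at β = 0.2863.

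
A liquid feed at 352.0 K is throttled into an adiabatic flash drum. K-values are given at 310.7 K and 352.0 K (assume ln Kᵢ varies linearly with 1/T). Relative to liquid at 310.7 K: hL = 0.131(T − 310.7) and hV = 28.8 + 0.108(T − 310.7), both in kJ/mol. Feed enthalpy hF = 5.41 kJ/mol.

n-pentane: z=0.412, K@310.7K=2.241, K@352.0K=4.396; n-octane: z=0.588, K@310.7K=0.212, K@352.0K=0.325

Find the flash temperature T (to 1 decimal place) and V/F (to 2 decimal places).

Adiabatic flash: solve Rachford–Rice at each trial T, then check hF = ψ·hV(T) + (1−ψ)·hL(T).
  T = 310.7 K: K = (2.241, 0.212), RR gives ψ = 0.049, H_out = 1.412 kJ/mol
  T = 352.0 K: K = (4.396, 0.325), RR gives ψ = 0.437, H_out = 17.587 kJ/mol
  T = 331.4 K: K = (3.208, 0.266), RR gives ψ = 0.295, H_out = 11.070 kJ/mol
  T = 321.0 K: K = (2.694, 0.238), RR gives ψ = 0.194, H_out = 6.886 kJ/mol
  T = 315.9 K: K = (2.463, 0.225), RR gives ψ = 0.130, H_out = 4.404 kJ/mol
  T = 318.4 K: K = (2.575, 0.232), RR gives ψ = 0.163, H_out = 5.667 kJ/mol
  T = 317.1 K: K = (2.516, 0.228), RR gives ψ = 0.146, H_out = 5.023 kJ/mol
Linear interpolation between T = 317.1 (H_out = 5.023) and T = 318.4 (H_out = 5.667) on hF = 5.41 gives T ≈ 317.9 K, at which ψ = 0.16.

T = 317.9 K, V/F = 0.16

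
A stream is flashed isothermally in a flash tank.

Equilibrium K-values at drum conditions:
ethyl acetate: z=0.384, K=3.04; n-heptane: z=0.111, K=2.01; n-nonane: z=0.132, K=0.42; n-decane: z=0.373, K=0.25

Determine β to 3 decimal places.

β = 0.411

Rachford–Rice: g(β) = Σ zᵢ(Kᵢ−1)/(1+β(Kᵢ−1)) = 0.
Check two-phase: ΣzᵢKᵢ = 1.539 > 1 and Σzᵢ/Kᵢ = 1.988 > 1, so g(0) = 0.539 > 0 and g(1) = -0.988 < 0.
Iterate (Newton) starting at β = 0.5:
  β = 0.500: g = -0.0931, g' = -1.067 → β = 0.413
  β = 0.413: g = -0.0014, g' = -1.044 → β = 0.411
Converged at β = 0.411.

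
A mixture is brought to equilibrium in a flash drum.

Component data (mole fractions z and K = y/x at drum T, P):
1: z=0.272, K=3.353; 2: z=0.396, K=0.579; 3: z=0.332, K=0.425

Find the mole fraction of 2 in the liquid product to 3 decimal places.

x_2 = 0.441

Rachford–Rice: g(ψ) = Σ zᵢ(Kᵢ−1)/(1+ψ(Kᵢ−1)) = 0.
Feasibility: ΣzᵢKᵢ = 1.282, Σzᵢ/Kᵢ = 1.546 — both > 1, two phases present.
Newton iteration, ψ⁰ = 0.5:
  ψ = 0.500: g = -0.1850, g' = -0.647 → ψ = 0.214
  ψ = 0.214: g = 0.0249, g' = -0.894 → ψ = 0.242
Converged at ψ = 0.242.
Compositions from xᵢ = zᵢ/(1+ψ(Kᵢ−1)), yᵢ = Kᵢxᵢ:
  1: x = 0.173, y = 0.581
  2: x = 0.441, y = 0.255
  3: x = 0.386, y = 0.164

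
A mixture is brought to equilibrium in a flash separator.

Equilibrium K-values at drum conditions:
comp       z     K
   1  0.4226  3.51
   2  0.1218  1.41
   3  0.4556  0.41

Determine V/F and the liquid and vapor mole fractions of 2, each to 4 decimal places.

Iterate (Newton) starting at V/F = 0.51:
  V/F = 0.5100: g = 0.12201, g' = -0.8506 → V/F = 0.6534
  V/F = 0.6534: g = 0.00370, g' = -0.8147 → V/F = 0.6580
Converged at V/F = 0.6580.
Compositions from xᵢ = zᵢ/(1+V/F(Kᵢ−1)), yᵢ = Kᵢxᵢ:
  1: x = 0.1594, y = 0.5594
  2: x = 0.0959, y = 0.1353
  3: x = 0.7447, y = 0.3053

V/F = 0.6580, x_2 = 0.0959, y_2 = 0.1353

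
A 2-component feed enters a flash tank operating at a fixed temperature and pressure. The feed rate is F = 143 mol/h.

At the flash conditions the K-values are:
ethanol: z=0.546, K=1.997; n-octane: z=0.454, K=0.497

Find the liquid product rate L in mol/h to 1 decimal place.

L = 52.9 mol/h

Material balance + equilibrium reduce to Σ zᵢ(Kᵢ−1)/(1+V/F(Kᵢ−1)) = 0.
Feasibility: ΣzᵢKᵢ = 1.316, Σzᵢ/Kᵢ = 1.187 — both > 1, two phases present.
Newton–Raphson from V/F = 0.58:
  V/F = 0.580: g = 0.0225, g' = -0.447 → V/F = 0.630
Converged at V/F = 0.630.
Then V = V/F·F = 0.6301·143 = 90.1 mol/h and L = F − V = 52.9 mol/h.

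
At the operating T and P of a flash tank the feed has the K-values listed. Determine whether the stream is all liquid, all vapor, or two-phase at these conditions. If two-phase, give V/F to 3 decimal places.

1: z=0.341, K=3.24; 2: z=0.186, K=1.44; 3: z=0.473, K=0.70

all vapor

ΣzᵢKᵢ = 1.704; Σzᵢ/Kᵢ = 0.910.
Since Σzᵢ/Kᵢ < 1 the mixture is above its dew point — single vapor phase.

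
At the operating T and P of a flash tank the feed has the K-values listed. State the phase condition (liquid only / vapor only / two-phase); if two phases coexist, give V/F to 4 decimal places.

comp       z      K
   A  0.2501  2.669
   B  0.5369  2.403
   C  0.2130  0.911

vapor only

ΣzᵢKᵢ = 2.1517; Σzᵢ/Kᵢ = 0.5509.
Since Σzᵢ/Kᵢ < 1 the mixture is above its dew point — single vapor phase.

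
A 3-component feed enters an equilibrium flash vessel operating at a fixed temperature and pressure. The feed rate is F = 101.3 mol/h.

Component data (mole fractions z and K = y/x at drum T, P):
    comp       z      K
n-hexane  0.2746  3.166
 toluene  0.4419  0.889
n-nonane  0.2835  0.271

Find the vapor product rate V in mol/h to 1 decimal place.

Newton iteration, ψ⁰ = 0.5:
  ψ = 0.5000: g = -0.09160, g' = -0.6761 → ψ = 0.3645
  ψ = 0.3645: g = -0.00021, g' = -0.6876 → ψ = 0.3642
Converged at ψ = 0.3642.
Then V = ψ·F = 0.3642·101.3 = 36.9 mol/h and L = F − V = 64.4 mol/h.

V = 36.9 mol/h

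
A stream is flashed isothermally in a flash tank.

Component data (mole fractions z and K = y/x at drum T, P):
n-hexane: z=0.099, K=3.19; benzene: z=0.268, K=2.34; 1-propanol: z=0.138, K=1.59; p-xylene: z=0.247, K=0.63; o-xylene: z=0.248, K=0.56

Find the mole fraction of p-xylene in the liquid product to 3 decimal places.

Rachford–Rice: g(V/F) = Σ zᵢ(Kᵢ−1)/(1+V/F(Kᵢ−1)) = 0.
Feasibility: ΣzᵢKᵢ = 1.457, Σzᵢ/Kᵢ = 1.067 — both > 1, two phases present.
Newton–Raphson from V/F = 0.5:
  V/F = 0.500: g = 0.1294, g' = -0.439 → V/F = 0.795
  V/F = 0.795: g = 0.0113, g' = -0.380 → V/F = 0.824
Converged at V/F = 0.824.
Compositions from xᵢ = zᵢ/(1+V/F(Kᵢ−1)), yᵢ = Kᵢxᵢ:
  n-hexane: x = 0.035, y = 0.113
  benzene: x = 0.127, y = 0.298
  1-propanol: x = 0.093, y = 0.148
  p-xylene: x = 0.355, y = 0.224
  o-xylene: x = 0.389, y = 0.218

x_p-xylene = 0.355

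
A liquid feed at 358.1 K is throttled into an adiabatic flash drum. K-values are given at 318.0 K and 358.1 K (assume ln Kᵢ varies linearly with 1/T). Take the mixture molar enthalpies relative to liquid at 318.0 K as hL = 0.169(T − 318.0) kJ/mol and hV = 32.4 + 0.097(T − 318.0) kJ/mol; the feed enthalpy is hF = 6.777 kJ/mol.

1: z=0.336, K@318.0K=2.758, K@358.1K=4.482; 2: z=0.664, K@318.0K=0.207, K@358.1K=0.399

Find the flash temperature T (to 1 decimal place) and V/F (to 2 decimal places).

Adiabatic flash: solve Rachford–Rice at each trial T, then check hF = ψ·hV(T) + (1−ψ)·hL(T).
  T = 318.0 K: K = (2.758, 0.207), RR gives ψ = 0.046, H_out = 1.491 kJ/mol
  T = 358.1 K: K = (4.482, 0.399), RR gives ψ = 0.368, H_out = 17.649 kJ/mol
  T = 338.1 K: K = (3.569, 0.293), RR gives ψ = 0.217, H_out = 10.113 kJ/mol
  T = 328.1 K: K = (3.152, 0.248), RR gives ψ = 0.138, H_out = 6.084 kJ/mol
  T = 333.1 K: K = (3.357, 0.270), RR gives ψ = 0.179, H_out = 8.143 kJ/mol
  T = 330.6 K: K = (3.254, 0.259), RR gives ψ = 0.159, H_out = 7.127 kJ/mol
  T = 329.4 K: K = (3.205, 0.254), RR gives ψ = 0.149, H_out = 6.630 kJ/mol
Linear interpolation between T = 329.4 (H_out = 6.630) and T = 330.6 (H_out = 7.127) on hF = 6.777 gives T ≈ 329.8 K, at which ψ = 0.15.

T = 329.8 K, V/F = 0.15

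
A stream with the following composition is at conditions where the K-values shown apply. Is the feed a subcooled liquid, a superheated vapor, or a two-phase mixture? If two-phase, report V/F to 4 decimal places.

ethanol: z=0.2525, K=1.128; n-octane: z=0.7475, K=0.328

subcooled liquid

ΣzᵢKᵢ = 0.5300; Σzᵢ/Kᵢ = 2.5028.
Since ΣzᵢKᵢ < 1 the mixture is below its bubble point — single liquid phase.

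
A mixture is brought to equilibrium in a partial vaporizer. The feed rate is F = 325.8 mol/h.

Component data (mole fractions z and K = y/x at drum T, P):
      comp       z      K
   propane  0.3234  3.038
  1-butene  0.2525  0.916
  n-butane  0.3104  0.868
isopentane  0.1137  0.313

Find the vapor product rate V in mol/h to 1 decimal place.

Rachford–Rice: g(β) = Σ zᵢ(Kᵢ−1)/(1+β(Kᵢ−1)) = 0.
Check two-phase: ΣzᵢKᵢ = 1.5188 > 1 and Σzᵢ/Kᵢ = 1.1030 > 1, so g(0) = 0.5188 > 0 and g(1) = -0.1030 < 0.
Iterate (Newton) starting at β = 0.5:
  β = 0.5000: g = 0.14145, g' = -0.4622 → β = 0.8061
  β = 0.8061: g = 0.00575, g' = -0.4706 → β = 0.8183
  β = 0.8183: g = -0.00004, g' = -0.4775 → β = 0.8182
Converged at β = 0.8182.
Then V = β·F = 0.8182·325.8 = 266.6 mol/h and L = F − V = 59.2 mol/h.

V = 266.6 mol/h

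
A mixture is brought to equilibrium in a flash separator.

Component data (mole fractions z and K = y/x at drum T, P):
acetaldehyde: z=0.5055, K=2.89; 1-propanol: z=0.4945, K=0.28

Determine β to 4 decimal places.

Material balance + equilibrium reduce to Σ zᵢ(Kᵢ−1)/(1+β(Kᵢ−1)) = 0.
g(0) = ΣzᵢKᵢ − 1 = 0.5994 and g(1) = 1 − Σzᵢ/Kᵢ = -0.9410, so a root lies in (0, 1).
Iterate (Newton) starting at β = 0.67:
  β = 0.6700: g = -0.26630, g' = -1.3084 → β = 0.4665
  β = 0.4665: g = -0.02834, g' = -1.0912 → β = 0.4405
  β = 0.4405: g = -0.00006, g' = -1.0875 → β = 0.4404
Converged at β = 0.4404.

β = 0.4404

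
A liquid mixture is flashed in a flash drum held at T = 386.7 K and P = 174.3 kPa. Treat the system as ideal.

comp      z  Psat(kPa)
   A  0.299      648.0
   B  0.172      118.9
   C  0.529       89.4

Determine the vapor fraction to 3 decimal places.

Raoult's law: Kᵢ = Pᵢˢᵃᵗ/P = Pᵢˢᵃᵗ/174.3.
  K_A = 648.0/174.3 = 3.71773, K_B = 118.9/174.3 = 0.68216, K_C = 89.4/174.3 = 0.51291
Rachford–Rice: g(ψ) = Σ zᵢ(Kᵢ−1)/(1+ψ(Kᵢ−1)) = 0.
g(0) = ΣzᵢKᵢ − 1 = 0.500 and g(1) = 1 − Σzᵢ/Kᵢ = -0.364, so a root lies in (0, 1).
Newton–Raphson from ψ = 0.5:
  ψ = 0.500: g = -0.0611, g' = -0.641 → ψ = 0.405
  ψ = 0.405: g = 0.0034, g' = -0.719 → ψ = 0.409
Converged at ψ = 0.409.

ψ = 0.409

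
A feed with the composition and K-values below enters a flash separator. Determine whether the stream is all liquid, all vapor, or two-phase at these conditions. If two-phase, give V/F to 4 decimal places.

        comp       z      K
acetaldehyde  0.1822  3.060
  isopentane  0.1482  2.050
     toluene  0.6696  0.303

two-phase, V/F = 0.0540

ΣzᵢKᵢ = 1.0642; Σzᵢ/Kᵢ = 2.3417.
Both exceed 1, so a two-phase solution exists.
Let ψ = V/F and solve Σ zᵢ(Kᵢ−1)/(1+ψ(Kᵢ−1)) = 0.
Iterate (Newton) starting at ψ = 0.46:
  ψ = 0.4600: g = -0.38932, g' = -0.9829 → ψ = 0.0639
  ψ = 0.0639: g = -0.01098, g' = -1.1036 → ψ = 0.0540
Converged at ψ = 0.0540.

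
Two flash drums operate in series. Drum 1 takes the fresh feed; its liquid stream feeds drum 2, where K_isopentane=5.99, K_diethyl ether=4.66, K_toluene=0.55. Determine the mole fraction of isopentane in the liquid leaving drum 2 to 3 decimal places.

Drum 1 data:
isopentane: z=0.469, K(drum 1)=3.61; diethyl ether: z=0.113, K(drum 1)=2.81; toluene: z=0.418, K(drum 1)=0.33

x_isopentane (drum 2) = 0.065

Drum 1:
Let ψ₁ = V/F and solve Σ zᵢ(Kᵢ−1)/(1+ψ₁(Kᵢ−1)) = 0.
g(0) = ΣzᵢKᵢ − 1 = 1.149 and g(1) = 1 − Σzᵢ/Kᵢ = -0.437, so a root lies in (0, 1).
Newton iteration, ψ₁⁰ = 0.54:
  ψ₁ = 0.540: g = 0.1727, g' = -1.106 → ψ₁ = 0.696
Converged at ψ₁ = 0.696.
Drum-1 compositions:
  isopentane: x = 0.166, y = 0.601
  diethyl ether: x = 0.050, y = 0.140
  toluene: x = 0.784, y = 0.259
Drum-2 feed = drum-1 liquid: z₂ = (0.1665, 0.0500, 0.7835).
Drum 2:
Let ψ₂ = V/F and solve Σ zᵢ(Kᵢ−1)/(1+ψ₂(Kᵢ−1)) = 0.
Feasibility: ΣzᵢKᵢ = 1.661, Σzᵢ/Kᵢ = 1.463 — both > 1, two phases present.
Newton–Raphson from ψ₂ = 0.5:
  ψ₂ = 0.500: g = -0.1526, g' = -0.687 → ψ₂ = 0.278
  ψ₂ = 0.278: g = 0.0358, g' = -1.100 → ψ₂ = 0.310
  ψ₂ = 0.310: g = 0.0017, g' = -0.999 → ψ₂ = 0.312
Converged at ψ₂ = 0.312.
  isopentane: x = 0.065, y = 0.390
  diethyl ether: x = 0.023, y = 0.109
  toluene: x = 0.912, y = 0.501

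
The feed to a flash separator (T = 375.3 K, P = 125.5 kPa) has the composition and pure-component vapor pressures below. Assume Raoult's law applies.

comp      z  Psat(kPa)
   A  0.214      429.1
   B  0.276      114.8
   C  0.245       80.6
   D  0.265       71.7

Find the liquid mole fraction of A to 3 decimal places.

x_A = 0.109

Raoult's law: Kᵢ = Pᵢˢᵃᵗ/P = Pᵢˢᵃᵗ/125.5.
  K_A = 429.1/125.5 = 3.41912, K_B = 114.8/125.5 = 0.91474, K_C = 80.6/125.5 = 0.64223, K_D = 71.7/125.5 = 0.57131
Material balance + equilibrium reduce to Σ zᵢ(Kᵢ−1)/(1+ψ(Kᵢ−1)) = 0.
Check two-phase: ΣzᵢKᵢ = 1.293 > 1 and Σzᵢ/Kᵢ = 1.210 > 1, so g(0) = 0.293 > 0 and g(1) = -0.210 < 0.
Newton–Raphson from ψ = 0.51:
  ψ = 0.510: g = -0.0454, g' = -0.380 → ψ = 0.390
  ψ = 0.390: g = 0.0036, g' = -0.446 → ψ = 0.398
Converged at ψ = 0.398.
Compositions from xᵢ = zᵢ/(1+ψ(Kᵢ−1)), yᵢ = Kᵢxᵢ:
  A: x = 0.109, y = 0.373
  B: x = 0.286, y = 0.261
  C: x = 0.286, y = 0.184
  D: x = 0.320, y = 0.183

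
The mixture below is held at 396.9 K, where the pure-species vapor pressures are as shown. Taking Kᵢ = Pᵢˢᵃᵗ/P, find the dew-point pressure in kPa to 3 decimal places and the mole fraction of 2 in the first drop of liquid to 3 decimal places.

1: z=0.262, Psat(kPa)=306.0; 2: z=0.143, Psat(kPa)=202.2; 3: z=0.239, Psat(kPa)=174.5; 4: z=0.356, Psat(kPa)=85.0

Pdew = 140.424 kPa, x_2 = 0.099

At the dew point ψ → 1, so Σzᵢ/Kᵢ = 1 with Kᵢ = Pᵢˢᵃᵗ/P ⇒ 1/P = Σzᵢ/Pᵢˢᵃᵗ.
1/P = 0.262/306.0 + 0.143/202.2 + 0.239/174.5 + 0.356/85.0 = 0.007121 ⇒ P = 140.424 kPa
xᵢ = zᵢP/Pᵢˢᵃᵗ ⇒ x_2 = 0.143·140.424/202.2 = 0.099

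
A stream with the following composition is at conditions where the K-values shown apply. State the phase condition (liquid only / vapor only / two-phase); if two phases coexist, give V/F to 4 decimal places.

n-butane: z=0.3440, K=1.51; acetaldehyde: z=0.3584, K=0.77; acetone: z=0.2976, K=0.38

ΣzᵢKᵢ = 0.9085; Σzᵢ/Kᵢ = 1.4764.
Since ΣzᵢKᵢ < 1 the mixture is below its bubble point — single liquid phase.

liquid only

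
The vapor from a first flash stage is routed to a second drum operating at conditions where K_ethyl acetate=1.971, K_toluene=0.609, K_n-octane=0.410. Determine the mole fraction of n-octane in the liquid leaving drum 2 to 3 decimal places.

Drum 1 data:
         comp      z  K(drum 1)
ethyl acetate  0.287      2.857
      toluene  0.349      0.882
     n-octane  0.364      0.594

x_n-octane (drum 2) = 0.316

Drum 1:
Newton–Raphson from ψ₁ = 0.5:
  ψ₁ = 0.500: g = 0.0472, g' = -0.366 → ψ₁ = 0.629
  ψ₁ = 0.629: g = 0.0029, g' = -0.324 → ψ₁ = 0.638
Converged at ψ₁ = 0.638.
Drum-1 compositions:
  ethyl acetate: x = 0.131, y = 0.375
  toluene: x = 0.377, y = 0.333
  n-octane: x = 0.491, y = 0.292
Drum-2 feed = drum-1 vapor: z₂ = (0.3753, 0.3329, 0.2918).
Drum 2:
Newton–Raphson from ψ₂ = 0.48:
  ψ₂ = 0.480: g = -0.1518, g' = -0.439 → ψ₂ = 0.135
  ψ₂ = 0.135: g = -0.0020, g' = -0.453 → ψ₂ = 0.130
Converged at ψ₂ = 0.130.
  ethyl acetate: x = 0.333, y = 0.657
  toluene: x = 0.351, y = 0.214
  n-octane: x = 0.316, y = 0.130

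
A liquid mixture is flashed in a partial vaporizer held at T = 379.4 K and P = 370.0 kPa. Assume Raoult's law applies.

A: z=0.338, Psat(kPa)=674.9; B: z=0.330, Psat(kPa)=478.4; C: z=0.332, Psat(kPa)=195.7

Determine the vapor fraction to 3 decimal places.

Raoult's law: Kᵢ = Pᵢˢᵃᵗ/P = Pᵢˢᵃᵗ/370.0.
  K_A = 674.9/370.0 = 1.82405, K_B = 478.4/370.0 = 1.29297, K_C = 195.7/370.0 = 0.52892
Rachford–Rice: g(ψ) = Σ zᵢ(Kᵢ−1)/(1+ψ(Kᵢ−1)) = 0.
g(0) = ΣzᵢKᵢ − 1 = 0.219 and g(1) = 1 − Σzᵢ/Kᵢ = -0.068, so a root lies in (0, 1).
Newton–Raphson from ψ = 0.5:
  ψ = 0.500: g = 0.0770, g' = -0.263 → ψ = 0.793
  ψ = 0.793: g = -0.0028, g' = -0.290 → ψ = 0.783
Converged at ψ = 0.783.

ψ = 0.783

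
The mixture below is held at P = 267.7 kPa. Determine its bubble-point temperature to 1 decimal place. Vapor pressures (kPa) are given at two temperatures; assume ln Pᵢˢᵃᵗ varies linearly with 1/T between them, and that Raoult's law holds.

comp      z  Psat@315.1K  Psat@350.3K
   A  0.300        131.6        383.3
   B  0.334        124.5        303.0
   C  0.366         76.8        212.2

T = 346.7 K

Bubble-point temperature: ΣzᵢPᵢˢᵃᵗ(T) = P. Interpolate ln Pᵢˢᵃᵗ = aᵢ + bᵢ/T.
  T = 315.1 K: ΣzᵢPᵢˢᵃᵗ = 109.17 kPa
  T = 350.3 K: ΣzᵢPᵢˢᵃᵗ = 293.86 kPa
  T = 332.7 K: ΣzᵢPᵢˢᵃᵗ = 183.72 kPa
  T = 341.5 K: ΣzᵢPᵢˢᵃᵗ = 233.72 kPa
  T = 345.9 K: ΣzᵢPᵢˢᵃᵗ = 262.44 kPa
  T = 348.1 K: ΣzᵢPᵢˢᵃᵗ = 277.80 kPa
Interpolating between 345.9 K and 348.1 K gives T ≈ 346.7 K.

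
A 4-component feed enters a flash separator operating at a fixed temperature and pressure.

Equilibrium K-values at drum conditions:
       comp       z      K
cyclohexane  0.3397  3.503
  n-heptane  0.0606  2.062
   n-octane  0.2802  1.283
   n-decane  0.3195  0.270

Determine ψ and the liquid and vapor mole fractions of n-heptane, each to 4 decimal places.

Newton–Raphson from ψ = 0.5:
  ψ = 0.5000: g = 0.12185, g' = -0.8885 → ψ = 0.6371
  ψ = 0.6371: g = -0.00280, g' = -0.9516 → ψ = 0.6342
Converged at ψ = 0.6342.
Compositions from xᵢ = zᵢ/(1+ψ(Kᵢ−1)), yᵢ = Kᵢxᵢ:
  cyclohexane: x = 0.1313, y = 0.4599
  n-heptane: x = 0.0362, y = 0.0747
  n-octane: x = 0.2376, y = 0.3048
  n-decane: x = 0.5949, y = 0.1606

ψ = 0.6342, x_n-heptane = 0.0362, y_n-heptane = 0.0747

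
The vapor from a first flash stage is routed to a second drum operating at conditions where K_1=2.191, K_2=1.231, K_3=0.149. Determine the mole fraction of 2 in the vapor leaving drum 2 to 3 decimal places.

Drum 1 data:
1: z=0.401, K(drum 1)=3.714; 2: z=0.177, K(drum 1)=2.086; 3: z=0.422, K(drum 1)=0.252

Drum 1:
Rachford–Rice: g(ψ₁) = Σ zᵢ(Kᵢ−1)/(1+ψ₁(Kᵢ−1)) = 0.
Check two-phase: ΣzᵢKᵢ = 1.965 > 1 and Σzᵢ/Kᵢ = 1.867 > 1, so g(0) = 0.965 > 0 and g(1) = -0.867 < 0.
Newton–Raphson from ψ₁ = 0.31:
  ψ₁ = 0.310: g = 0.3239, g' = -1.388 → ψ₁ = 0.543
  ψ₁ = 0.543: g = 0.0289, g' = -1.235 → ψ₁ = 0.567
Converged at ψ₁ = 0.567.
Drum-1 compositions:
  1: x = 0.158, y = 0.587
  2: x = 0.110, y = 0.229
  3: x = 0.732, y = 0.185
Drum-2 feed = drum-1 vapor: z₂ = (0.5869, 0.2286, 0.1846).
Drum 2:
Rachford–Rice: g(ψ₂) = Σ zᵢ(Kᵢ−1)/(1+ψ₂(Kᵢ−1)) = 0.
Feasibility: ΣzᵢKᵢ = 1.595, Σzᵢ/Kᵢ = 1.692 — both > 1, two phases present.
Newton–Raphson from ψ₂ = 0.5:
  ψ₂ = 0.500: g = 0.2120, g' = -0.742 → ψ₂ = 0.786
  ψ₂ = 0.786: g = -0.0684, g' = -1.449 → ψ₂ = 0.739
  ψ₂ = 0.739: g = -0.0059, g' = -1.213 → ψ₂ = 0.734
Converged at ψ₂ = 0.734.
  1: x = 0.313, y = 0.686
  2: x = 0.195, y = 0.241
  3: x = 0.491, y = 0.073

y_2 (drum 2) = 0.241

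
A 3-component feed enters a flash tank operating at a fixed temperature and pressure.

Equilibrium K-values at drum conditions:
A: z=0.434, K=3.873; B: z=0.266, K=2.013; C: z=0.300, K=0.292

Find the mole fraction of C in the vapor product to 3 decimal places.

Newton–Raphson from ψ = 0.46:
  ψ = 0.460: g = 0.4059, g' = -1.122 → ψ = 0.822
  ψ = 0.822: g = 0.0103, g' = -1.258 → ψ = 0.830
Converged at ψ = 0.830.
Compositions from xᵢ = zᵢ/(1+ψ(Kᵢ−1)), yᵢ = Kᵢxᵢ:
  A: x = 0.128, y = 0.497
  B: x = 0.145, y = 0.291
  C: x = 0.727, y = 0.212

y_C = 0.212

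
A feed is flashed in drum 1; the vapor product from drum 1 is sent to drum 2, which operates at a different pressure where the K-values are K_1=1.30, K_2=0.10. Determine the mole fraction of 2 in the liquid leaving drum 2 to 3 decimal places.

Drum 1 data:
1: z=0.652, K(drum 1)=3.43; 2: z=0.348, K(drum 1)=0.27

x_2 (drum 2) = 0.250

Drum 1:
Binary case is linear: z₁(K₁−1)(1+ψ₁(K₂−1)) + z₂(K₂−1)(1+ψ₁(K₁−1)) = 0
⇒ ψ₁ = [z₁(K₁−1)+z₂(K₂−1)] / [−(K₁−1)(K₂−1)] = 1.3303/1.7739 = 0.750
Drum-1 compositions:
  1: x = 0.231, y = 0.792
  2: x = 0.769, y = 0.208
Drum-2 feed = drum-1 vapor: z₂ = (0.7924, 0.2076).
Drum 2:
Let ψ₂ = V/F and solve Σ zᵢ(Kᵢ−1)/(1+ψ₂(Kᵢ−1)) = 0.
Feasibility: ΣzᵢKᵢ = 1.051, Σzᵢ/Kᵢ = 2.686 — both > 1, two phases present.
Binary case is linear: z₁(K₁−1)(1+ψ₂(K₂−1)) + z₂(K₂−1)(1+ψ₂(K₁−1)) = 0
⇒ ψ₂ = [z₁(K₁−1)+z₂(K₂−1)] / [−(K₁−1)(K₂−1)] = 0.0508/0.2700 = 0.188
  1: x = 0.750, y = 0.975
  2: x = 0.250, y = 0.025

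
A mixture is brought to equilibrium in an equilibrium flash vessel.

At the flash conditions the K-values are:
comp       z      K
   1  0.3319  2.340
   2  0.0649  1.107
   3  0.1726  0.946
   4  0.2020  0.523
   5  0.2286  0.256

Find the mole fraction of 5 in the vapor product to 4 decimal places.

y_5 = 0.0733

Iterate (Newton) starting at β = 0.43:
  β = 0.4300: g = -0.09204, g' = -0.5874 → β = 0.2733
  β = 0.2733: g = -0.00148, g' = -0.5806 → β = 0.2708
Converged at β = 0.2708.
Compositions from xᵢ = zᵢ/(1+β(Kᵢ−1)), yᵢ = Kᵢxᵢ:
  1: x = 0.2435, y = 0.5699
  2: x = 0.0631, y = 0.0698
  3: x = 0.1752, y = 0.1657
  4: x = 0.2320, y = 0.1213
  5: x = 0.2863, y = 0.0733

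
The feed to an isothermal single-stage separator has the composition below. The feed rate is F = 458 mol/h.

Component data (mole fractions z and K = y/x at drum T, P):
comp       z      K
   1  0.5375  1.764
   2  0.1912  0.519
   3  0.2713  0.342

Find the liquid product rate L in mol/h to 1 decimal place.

L = 316.4 mol/h

Newton–Raphson from V/F = 0.41:
  V/F = 0.4100: g = -0.04633, g' = -0.4708 → V/F = 0.3116
  V/F = 0.3116: g = -0.00105, g' = -0.4518 → V/F = 0.3093
Converged at V/F = 0.3093.
Then V = V/F·F = 0.3093·458 = 141.6 mol/h and L = F − V = 316.4 mol/h.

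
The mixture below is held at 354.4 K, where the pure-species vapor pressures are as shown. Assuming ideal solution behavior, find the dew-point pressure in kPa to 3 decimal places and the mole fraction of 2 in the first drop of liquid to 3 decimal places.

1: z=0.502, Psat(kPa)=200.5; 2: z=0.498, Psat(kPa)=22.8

At the dew point ψ → 1, so Σzᵢ/Kᵢ = 1 with Kᵢ = Pᵢˢᵃᵗ/P ⇒ 1/P = Σzᵢ/Pᵢˢᵃᵗ.
1/P = 0.502/200.5 + 0.498/22.8 = 0.024346 ⇒ P = 41.075 kPa
xᵢ = zᵢP/Pᵢˢᵃᵗ ⇒ x_2 = 0.498·41.075/22.8 = 0.897

Pdew = 41.075 kPa, x_2 = 0.897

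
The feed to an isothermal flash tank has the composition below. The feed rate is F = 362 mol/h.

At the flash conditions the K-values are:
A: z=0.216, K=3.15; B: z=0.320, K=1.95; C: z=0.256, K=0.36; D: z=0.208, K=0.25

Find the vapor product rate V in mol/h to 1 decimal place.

Let ψ = V/F and solve Σ zᵢ(Kᵢ−1)/(1+ψ(Kᵢ−1)) = 0.
Feasibility: ΣzᵢKᵢ = 1.449, Σzᵢ/Kᵢ = 1.776 — both > 1, two phases present.
Newton iteration, ψ⁰ = 0.5:
  ψ = 0.500: g = -0.0606, g' = -0.891 → ψ = 0.432
  ψ = 0.432: g = -0.0009, g' = -0.870 → ψ = 0.431
Converged at ψ = 0.431.
Then V = ψ·F = 0.4310·362 = 156.0 mol/h and L = F − V = 206.0 mol/h.

V = 156.0 mol/h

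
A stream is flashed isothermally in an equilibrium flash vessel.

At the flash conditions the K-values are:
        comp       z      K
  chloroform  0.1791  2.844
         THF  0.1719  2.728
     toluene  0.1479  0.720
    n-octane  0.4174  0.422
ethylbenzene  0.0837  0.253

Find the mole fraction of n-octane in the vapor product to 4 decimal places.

y_n-octane = 0.2113

Let ψ = V/F and solve Σ zᵢ(Kᵢ−1)/(1+ψ(Kᵢ−1)) = 0.
g(0) = ΣzᵢKᵢ − 1 = 0.2821 and g(1) = 1 − Σzᵢ/Kᵢ = -0.6513, so a root lies in (0, 1).
Newton–Raphson from ψ = 0.43:
  ψ = 0.4300: g = -0.10562, g' = -0.7217 → ψ = 0.2836
  ψ = 0.2836: g = 0.00330, g' = -0.7821 → ψ = 0.2879
Converged at ψ = 0.2879.
Compositions from xᵢ = zᵢ/(1+ψ(Kᵢ−1)), yᵢ = Kᵢxᵢ:
  chloroform: x = 0.1170, y = 0.3327
  THF: x = 0.1148, y = 0.3132
  toluene: x = 0.1609, y = 0.1158
  n-octane: x = 0.5007, y = 0.2113
  ethylbenzene: x = 0.1066, y = 0.0270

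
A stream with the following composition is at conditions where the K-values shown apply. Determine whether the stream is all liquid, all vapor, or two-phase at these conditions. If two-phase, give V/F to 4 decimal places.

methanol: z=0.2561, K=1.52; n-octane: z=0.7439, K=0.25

all liquid

ΣzᵢKᵢ = 0.5752; Σzᵢ/Kᵢ = 3.1441.
Since ΣzᵢKᵢ < 1 the mixture is below its bubble point — single liquid phase.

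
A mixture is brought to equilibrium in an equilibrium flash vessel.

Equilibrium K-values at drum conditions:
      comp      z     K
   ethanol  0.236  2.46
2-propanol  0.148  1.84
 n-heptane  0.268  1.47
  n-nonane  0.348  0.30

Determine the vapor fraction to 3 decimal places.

ψ = 0.521

Material balance + equilibrium reduce to Σ zᵢ(Kᵢ−1)/(1+ψ(Kᵢ−1)) = 0.
Check two-phase: ΣzᵢKᵢ = 1.351 > 1 and Σzᵢ/Kᵢ = 1.519 > 1, so g(0) = 0.351 > 0 and g(1) = -0.519 < 0.
Iterate (Newton) starting at ψ = 0.49:
  ψ = 0.490: g = 0.0205, g' = -0.658 → ψ = 0.521
Converged at ψ = 0.521.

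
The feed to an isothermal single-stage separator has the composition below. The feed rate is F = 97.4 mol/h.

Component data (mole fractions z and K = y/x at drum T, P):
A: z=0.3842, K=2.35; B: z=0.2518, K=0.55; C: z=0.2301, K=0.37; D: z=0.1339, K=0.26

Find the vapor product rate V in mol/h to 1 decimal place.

V = 19.7 mol/h

Let ψ = V/F and solve Σ zᵢ(Kᵢ−1)/(1+ψ(Kᵢ−1)) = 0.
Feasibility: ΣzᵢKᵢ = 1.1613, Σzᵢ/Kᵢ = 1.7582 — both > 1, two phases present.
Iterate (Newton) starting at ψ = 0.5:
  ψ = 0.5000: g = -0.20546, g' = -0.7138 → ψ = 0.2122
  ψ = 0.2122: g = -0.00696, g' = -0.7103 → ψ = 0.2024
Converged at ψ = 0.2024.
Then V = ψ·F = 0.2024·97.4 = 19.7 mol/h and L = F − V = 77.7 mol/h.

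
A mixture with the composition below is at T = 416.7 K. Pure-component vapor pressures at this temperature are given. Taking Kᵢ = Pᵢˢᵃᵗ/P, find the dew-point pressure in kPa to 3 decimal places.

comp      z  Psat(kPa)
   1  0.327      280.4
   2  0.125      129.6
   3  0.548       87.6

At the dew point ψ → 1, so Σzᵢ/Kᵢ = 1 with Kᵢ = Pᵢˢᵃᵗ/P ⇒ 1/P = Σzᵢ/Pᵢˢᵃᵗ.
1/P = 0.327/280.4 + 0.125/129.6 + 0.548/87.6 = 0.008386 ⇒ P = 119.241 kPa

Pdew = 119.241 kPa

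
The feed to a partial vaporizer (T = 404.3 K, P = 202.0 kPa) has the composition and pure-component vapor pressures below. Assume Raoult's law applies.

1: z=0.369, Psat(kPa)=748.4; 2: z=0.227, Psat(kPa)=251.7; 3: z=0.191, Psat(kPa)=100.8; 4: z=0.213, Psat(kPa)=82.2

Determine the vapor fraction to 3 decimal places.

Raoult's law: Kᵢ = Pᵢˢᵃᵗ/P = Pᵢˢᵃᵗ/202.0.
  K_1 = 748.4/202.0 = 3.70495, K_2 = 251.7/202.0 = 1.24604, K_3 = 100.8/202.0 = 0.49901, K_4 = 82.2/202.0 = 0.40693
Material balance + equilibrium reduce to Σ zᵢ(Kᵢ−1)/(1+ψ(Kᵢ−1)) = 0.
Feasibility: ΣzᵢKᵢ = 1.832, Σzᵢ/Kᵢ = 1.188 — both > 1, two phases present.
Iterate (Newton) starting at ψ = 0.6:
  ψ = 0.600: g = 0.0963, g' = -0.681 → ψ = 0.741
  ψ = 0.741: g = 0.0017, g' = -0.669 → ψ = 0.744
Converged at ψ = 0.744.

ψ = 0.744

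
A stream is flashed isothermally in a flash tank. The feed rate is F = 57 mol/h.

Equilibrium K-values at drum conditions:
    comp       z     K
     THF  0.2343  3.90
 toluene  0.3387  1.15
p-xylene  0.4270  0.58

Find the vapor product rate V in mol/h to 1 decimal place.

Rachford–Rice: g(ψ) = Σ zᵢ(Kᵢ−1)/(1+ψ(Kᵢ−1)) = 0.
g(0) = ΣzᵢKᵢ − 1 = 0.5509 and g(1) = 1 − Σzᵢ/Kᵢ = -0.0908, so a root lies in (0, 1).
Newton–Raphson from ψ = 0.5:
  ψ = 0.5000: g = 0.09758, g' = -0.4556 → ψ = 0.7142
  ψ = 0.7142: g = 0.01094, g' = -0.3688 → ψ = 0.7439
  ψ = 0.7439: g = 0.00009, g' = -0.3632 → ψ = 0.7441
Converged at ψ = 0.7441.
Then V = ψ·F = 0.7441·57 = 42.4 mol/h and L = F − V = 14.6 mol/h.

V = 42.4 mol/h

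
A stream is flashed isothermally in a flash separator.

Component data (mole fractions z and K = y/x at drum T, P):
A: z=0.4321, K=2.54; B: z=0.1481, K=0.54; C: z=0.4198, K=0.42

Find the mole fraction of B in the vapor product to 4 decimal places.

Material balance + equilibrium reduce to Σ zᵢ(Kᵢ−1)/(1+ψ(Kᵢ−1)) = 0.
g(0) = ΣzᵢKᵢ − 1 = 0.3538 and g(1) = 1 − Σzᵢ/Kᵢ = -0.4439, so a root lies in (0, 1).
Newton iteration, ψ⁰ = 0.5:
  ψ = 0.5000: g = -0.05546, g' = -0.6601 → ψ = 0.4160
  ψ = 0.4160: g = 0.00044, g' = -0.6740 → ψ = 0.4166
Converged at ψ = 0.4166.
Compositions from xᵢ = zᵢ/(1+ψ(Kᵢ−1)), yᵢ = Kᵢxᵢ:
  A: x = 0.2632, y = 0.6686
  B: x = 0.1832, y = 0.0989
  C: x = 0.5536, y = 0.2325

y_B = 0.0989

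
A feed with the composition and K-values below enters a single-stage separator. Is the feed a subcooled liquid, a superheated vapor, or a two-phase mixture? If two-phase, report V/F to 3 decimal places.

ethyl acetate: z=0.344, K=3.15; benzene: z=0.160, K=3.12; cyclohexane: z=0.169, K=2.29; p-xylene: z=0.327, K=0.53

ΣzᵢKᵢ = 2.143; Σzᵢ/Kᵢ = 0.851.
Since Σzᵢ/Kᵢ < 1 the mixture is above its dew point — single vapor phase.

superheated vapor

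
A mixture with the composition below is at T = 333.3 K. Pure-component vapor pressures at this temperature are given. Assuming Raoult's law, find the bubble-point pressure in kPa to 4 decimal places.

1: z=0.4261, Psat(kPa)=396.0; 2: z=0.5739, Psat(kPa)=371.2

At the bubble point ψ → 0, so ΣzᵢKᵢ = 1 with Kᵢ = Pᵢˢᵃᵗ/P ⇒ P = ΣzᵢPᵢˢᵃᵗ.
P = 0.4261·396.0 + 0.5739·371.2 = 381.7673 kPa

Pbub = 381.7673 kPa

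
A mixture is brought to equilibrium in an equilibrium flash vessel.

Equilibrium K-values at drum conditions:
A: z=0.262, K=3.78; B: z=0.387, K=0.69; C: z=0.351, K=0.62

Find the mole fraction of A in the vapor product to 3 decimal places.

Material balance + equilibrium reduce to Σ zᵢ(Kᵢ−1)/(1+V/F(Kᵢ−1)) = 0.
Check two-phase: ΣzᵢKᵢ = 1.475 > 1 and Σzᵢ/Kᵢ = 1.196 > 1, so g(0) = 0.475 > 0 and g(1) = -0.196 < 0.
Newton–Raphson from V/F = 0.7:
  V/F = 0.700: g = -0.0877, g' = -0.388 → V/F = 0.474
  V/F = 0.474: g = 0.0109, g' = -0.503 → V/F = 0.496
Converged at V/F = 0.496.
Compositions from xᵢ = zᵢ/(1+V/F(Kᵢ−1)), yᵢ = Kᵢxᵢ:
  A: x = 0.110, y = 0.416
  B: x = 0.457, y = 0.316
  C: x = 0.433, y = 0.268

y_A = 0.416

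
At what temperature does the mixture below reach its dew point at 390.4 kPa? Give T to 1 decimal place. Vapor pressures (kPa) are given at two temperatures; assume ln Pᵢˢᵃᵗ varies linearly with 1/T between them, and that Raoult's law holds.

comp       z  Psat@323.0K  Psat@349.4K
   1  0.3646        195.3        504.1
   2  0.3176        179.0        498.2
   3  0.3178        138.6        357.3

Dew-point temperature: Σzᵢ·P/Pᵢˢᵃᵗ(T) = 1. Interpolate ln Pᵢˢᵃᵗ = aᵢ + bᵢ/T.
  T = 323.0 K: ΣzᵢP/Pᵢˢᵃᵗ = 2.3167
  T = 349.4 K: ΣzᵢP/Pᵢˢᵃᵗ = 0.8785
  T = 336.2 K: ΣzᵢP/Pᵢˢᵃᵗ = 1.3995
  T = 342.8 K: ΣzᵢP/Pᵢˢᵃᵗ = 1.1038
  T = 346.1 K: ΣzᵢP/Pᵢˢᵃᵗ = 0.9836
  T = 344.5 K: ΣzᵢP/Pᵢˢᵃᵗ = 1.0399
Interpolating between 344.5 K and 346.1 K gives T ≈ 345.6 K.

T = 345.6 K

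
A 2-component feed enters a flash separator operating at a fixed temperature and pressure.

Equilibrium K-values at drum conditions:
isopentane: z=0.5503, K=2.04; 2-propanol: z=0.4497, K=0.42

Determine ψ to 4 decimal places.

ψ = 0.5164

Binary case is linear: z₁(K₁−1)(1+ψ(K₂−1)) + z₂(K₂−1)(1+ψ(K₁−1)) = 0
⇒ ψ = [z₁(K₁−1)+z₂(K₂−1)] / [−(K₁−1)(K₂−1)] = 0.31149/0.60320 = 0.5164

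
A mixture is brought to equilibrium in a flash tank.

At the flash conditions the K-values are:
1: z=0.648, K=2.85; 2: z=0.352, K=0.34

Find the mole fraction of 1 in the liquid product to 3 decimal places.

Rachford–Rice: g(V/F) = Σ zᵢ(Kᵢ−1)/(1+V/F(Kᵢ−1)) = 0.
Feasibility: ΣzᵢKᵢ = 1.966, Σzᵢ/Kᵢ = 1.263 — both > 1, two phases present.
Newton iteration, V/F⁰ = 0.6:
  V/F = 0.600: g = 0.1835, g' = -0.918 → V/F = 0.800
  V/F = 0.800: g = -0.0086, g' = -1.049 → V/F = 0.792
Converged at V/F = 0.792.
Compositions from xᵢ = zᵢ/(1+V/F(Kᵢ−1)), yᵢ = Kᵢxᵢ:
  1: x = 0.263, y = 0.749
  2: x = 0.737, y = 0.251

x_1 = 0.263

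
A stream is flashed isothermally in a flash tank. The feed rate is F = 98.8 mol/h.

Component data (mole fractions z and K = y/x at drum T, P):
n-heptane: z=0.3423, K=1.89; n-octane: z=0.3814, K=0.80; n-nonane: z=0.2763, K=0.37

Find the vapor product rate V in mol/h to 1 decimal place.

Newton iteration, ψ⁰ = 0.61:
  ψ = 0.6100: g = -0.17215, g' = -0.4230 → ψ = 0.2030
  ψ = 0.2030: g = -0.02108, g' = -0.3553 → ψ = 0.1437
  ψ = 0.1437: g = 0.00018, g' = -0.3619 → ψ = 0.1442
Converged at ψ = 0.1442.
Then V = ψ·F = 0.1442·98.8 = 14.2 mol/h and L = F − V = 84.6 mol/h.

V = 14.2 mol/h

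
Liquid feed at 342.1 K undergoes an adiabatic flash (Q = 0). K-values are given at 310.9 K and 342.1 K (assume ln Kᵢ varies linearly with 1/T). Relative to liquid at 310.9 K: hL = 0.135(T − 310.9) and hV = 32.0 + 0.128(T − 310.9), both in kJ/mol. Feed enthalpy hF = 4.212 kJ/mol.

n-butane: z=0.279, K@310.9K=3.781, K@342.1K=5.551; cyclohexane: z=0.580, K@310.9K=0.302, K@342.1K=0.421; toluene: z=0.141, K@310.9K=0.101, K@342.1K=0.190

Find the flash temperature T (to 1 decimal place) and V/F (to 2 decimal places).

T = 312.1 K, V/F = 0.13

Adiabatic flash: solve Rachford–Rice at each trial T, then check hF = ψ·hV(T) + (1−ψ)·hL(T).
  T = 310.9 K: K = (3.781, 0.302, 0.101), RR gives ψ = 0.119, H_out = 3.799 kJ/mol
  T = 342.1 K: K = (5.551, 0.421, 0.190), RR gives ψ = 0.286, H_out = 13.313 kJ/mol
  T = 326.5 K: K = (4.624, 0.359, 0.141), RR gives ψ = 0.208, H_out = 8.745 kJ/mol
  T = 318.7 K: K = (4.191, 0.330, 0.120), RR gives ψ = 0.166, H_out = 6.348 kJ/mol
  T = 314.8 K: K = (3.983, 0.316, 0.110), RR gives ψ = 0.143, H_out = 5.097 kJ/mol
  T = 312.9 K: K = (3.884, 0.309, 0.106), RR gives ψ = 0.131, H_out = 4.471 kJ/mol
Linear interpolation between T = 310.9 (H_out = 3.799) and T = 312.9 (H_out = 4.471) on hF = 4.212 gives T ≈ 312.1 K, at which ψ = 0.13.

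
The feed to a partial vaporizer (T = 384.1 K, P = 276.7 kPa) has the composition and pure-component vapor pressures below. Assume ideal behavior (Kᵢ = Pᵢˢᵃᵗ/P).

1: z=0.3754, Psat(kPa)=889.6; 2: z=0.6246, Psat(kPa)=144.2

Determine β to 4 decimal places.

Raoult's law: Kᵢ = Pᵢˢᵃᵗ/P = Pᵢˢᵃᵗ/276.7.
  K_1 = 889.6/276.7 = 3.215034, K_2 = 144.2/276.7 = 0.521142
Rachford–Rice: g(β) = Σ zᵢ(Kᵢ−1)/(1+β(Kᵢ−1)) = 0.
Check two-phase: ΣzᵢKᵢ = 1.5324 > 1 and Σzᵢ/Kᵢ = 1.3153 > 1, so g(0) = 0.5324 > 0 and g(1) = -0.3153 < 0.
Binary case is linear: z₁(K₁−1)(1+β(K₂−1)) + z₂(K₂−1)(1+β(K₁−1)) = 0
⇒ β = [z₁(K₁−1)+z₂(K₂−1)] / [−(K₁−1)(K₂−1)] = 0.53243/1.06069 = 0.5020

β = 0.5020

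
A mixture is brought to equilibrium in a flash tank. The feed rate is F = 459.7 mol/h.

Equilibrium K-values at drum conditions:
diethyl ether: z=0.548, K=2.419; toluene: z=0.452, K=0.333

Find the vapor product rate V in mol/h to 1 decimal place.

Material balance + equilibrium reduce to Σ zᵢ(Kᵢ−1)/(1+V/F(Kᵢ−1)) = 0.
Feasibility: ΣzᵢKᵢ = 1.476, Σzᵢ/Kᵢ = 1.584 — both > 1, two phases present.
Binary case is linear: z₁(K₁−1)(1+V/F(K₂−1)) + z₂(K₂−1)(1+V/F(K₁−1)) = 0
⇒ V/F = [z₁(K₁−1)+z₂(K₂−1)] / [−(K₁−1)(K₂−1)] = 0.4761/0.9465 = 0.503
Then V = V/F·F = 0.5031·459.7 = 231.3 mol/h and L = F − V = 228.4 mol/h.

V = 231.3 mol/h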